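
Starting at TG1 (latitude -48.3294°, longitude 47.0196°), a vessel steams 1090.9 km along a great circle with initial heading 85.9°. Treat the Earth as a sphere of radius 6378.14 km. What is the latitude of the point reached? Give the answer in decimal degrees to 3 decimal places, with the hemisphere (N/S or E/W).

46.718°S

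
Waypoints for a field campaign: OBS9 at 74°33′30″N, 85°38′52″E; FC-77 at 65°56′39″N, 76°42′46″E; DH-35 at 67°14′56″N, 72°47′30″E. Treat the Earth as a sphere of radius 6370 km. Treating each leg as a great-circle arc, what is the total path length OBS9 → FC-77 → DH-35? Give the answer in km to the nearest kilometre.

OBS9: φ = +74.55833°, λ = +85.64778°
FC-77: φ = +65.94417°, λ = +76.71278°
DH-35: φ = +67.24889°, λ = +72.79167°
OBS9→FC-77: c = 0.158897 rad, d = 1012.18 km
FC-77→DH-35: c = 0.035450 rad, d = 225.82 km
Total = 1012.18 + 225.82 = 1237.99 km

1238 km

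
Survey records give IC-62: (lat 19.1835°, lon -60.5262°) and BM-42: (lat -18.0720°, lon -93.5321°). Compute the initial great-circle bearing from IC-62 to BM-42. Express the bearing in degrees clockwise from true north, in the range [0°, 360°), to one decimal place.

Δλ = -33.0059°
y = sin Δλ · cos φ₂ = -0.517853
x = cos φ₁ sin φ₂ − sin φ₁ cos φ₂ cos Δλ = -0.554956
θ = atan2(y, x) = -136.9808° → 223.0192° (mod 360°)

223.0°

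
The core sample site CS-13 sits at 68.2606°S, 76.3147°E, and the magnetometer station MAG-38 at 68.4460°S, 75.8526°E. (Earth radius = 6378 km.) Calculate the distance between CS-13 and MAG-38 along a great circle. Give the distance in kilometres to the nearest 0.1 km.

Δφ = -0.1854°,  Δλ = -0.4621°
a = sin²(Δφ/2) + cos φ₁ cos φ₂ sin²(Δλ/2) = 0.000005
c = 2·arcsin(√a) = 0.004396 rad = 0.2519°
d = R·c = 6378 × 0.004396 = 28.0 km

28.0 km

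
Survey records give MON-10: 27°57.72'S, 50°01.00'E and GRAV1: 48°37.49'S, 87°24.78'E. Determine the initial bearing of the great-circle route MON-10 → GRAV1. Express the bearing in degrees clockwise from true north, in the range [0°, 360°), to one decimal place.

MON-10: φ = -27.96200°, λ = +50.01667°
GRAV1: φ = -48.62483°, λ = +87.41300°
Δλ = 37.3963°
y = sin Δλ · cos φ₂ = 0.401434
x = cos φ₁ sin φ₂ − sin φ₁ cos φ₂ cos Δλ = -0.416572
θ = atan2(y, x) = 136.0602° → 136.0602° (mod 360°)

136.1°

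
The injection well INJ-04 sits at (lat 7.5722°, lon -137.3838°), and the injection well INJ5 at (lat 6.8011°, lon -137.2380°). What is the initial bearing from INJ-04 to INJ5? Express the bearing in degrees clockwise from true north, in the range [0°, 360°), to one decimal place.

Δλ = 0.1458°
y = sin Δλ · cos φ₂ = 0.002527
x = cos φ₁ sin φ₂ − sin φ₁ cos φ₂ cos Δλ = -0.013457
θ = atan2(y, x) = 169.3659° → 169.3659° (mod 360°)

169.4°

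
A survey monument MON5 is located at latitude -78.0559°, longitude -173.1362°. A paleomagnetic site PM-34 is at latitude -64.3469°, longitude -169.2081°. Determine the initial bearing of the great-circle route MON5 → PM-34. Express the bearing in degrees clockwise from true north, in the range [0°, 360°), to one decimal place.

7.2°

Δλ = 3.9281°
y = sin Δλ · cos φ₂ = 0.029657
x = cos φ₁ sin φ₂ − sin φ₁ cos φ₂ cos Δλ = 0.235996
θ = atan2(y, x) = 7.1627° → 7.1627° (mod 360°)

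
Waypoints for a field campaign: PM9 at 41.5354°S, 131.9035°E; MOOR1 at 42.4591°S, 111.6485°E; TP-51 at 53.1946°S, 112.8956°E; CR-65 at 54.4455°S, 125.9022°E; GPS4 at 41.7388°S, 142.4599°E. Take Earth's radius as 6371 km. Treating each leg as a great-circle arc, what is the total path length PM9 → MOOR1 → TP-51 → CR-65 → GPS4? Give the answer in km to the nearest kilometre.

5598 km

PM9→MOOR1: c = 0.262595 rad, d = 1672.99 km
MOOR1→TP-51: c = 0.187931 rad, d = 1197.31 km
TP-51→CR-65: c = 0.135572 rad, d = 863.73 km
CR-65→GPS4: c = 0.292532 rad, d = 1863.72 km
Total = 1672.99 + 1197.31 + 863.73 + 1863.72 = 5597.75 km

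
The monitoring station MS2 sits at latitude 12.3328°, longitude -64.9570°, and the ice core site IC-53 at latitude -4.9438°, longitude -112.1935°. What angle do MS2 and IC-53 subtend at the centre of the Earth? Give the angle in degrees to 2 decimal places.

Δφ = -17.2766°,  Δλ = -47.2365°
a = sin²(Δφ/2) + cos φ₁ cos φ₂ sin²(Δλ/2) = 0.178785
c = 2·arcsin(√a) = 0.873130 rad = 50.0267°

50.03°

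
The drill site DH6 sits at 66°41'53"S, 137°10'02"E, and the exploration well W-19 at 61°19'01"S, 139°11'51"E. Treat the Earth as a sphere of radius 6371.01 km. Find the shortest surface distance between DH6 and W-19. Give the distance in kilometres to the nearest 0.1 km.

606.4 km

DH6: φ = -66.69806°, λ = +137.16722°
W-19: φ = -61.31694°, λ = +139.19750°
Δφ = 5.3811°,  Δλ = 2.0303°
a = sin²(Δφ/2) + cos φ₁ cos φ₂ sin²(Δλ/2) = 0.002263
c = 2·arcsin(√a) = 0.095181 rad = 5.4534°
d = R·c = 6371.01 × 0.095181 = 606.4 km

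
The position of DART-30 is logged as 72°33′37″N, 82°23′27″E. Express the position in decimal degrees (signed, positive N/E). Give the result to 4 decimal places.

lat: 72.5603° N → +72.5603°
lon: 82.3908° E → +82.3908°

+72.5603°, +82.3908°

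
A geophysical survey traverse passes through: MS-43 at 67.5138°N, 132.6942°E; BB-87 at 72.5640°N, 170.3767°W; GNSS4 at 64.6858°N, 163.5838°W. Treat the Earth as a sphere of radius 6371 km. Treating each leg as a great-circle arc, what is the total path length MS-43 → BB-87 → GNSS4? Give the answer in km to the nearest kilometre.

MS-43→BB-87: c = 0.336088 rad, d = 2141.21 km
BB-87→GNSS4: c = 0.143914 rad, d = 916.87 km
Total = 2141.21 + 916.87 = 3058.09 km

3058 km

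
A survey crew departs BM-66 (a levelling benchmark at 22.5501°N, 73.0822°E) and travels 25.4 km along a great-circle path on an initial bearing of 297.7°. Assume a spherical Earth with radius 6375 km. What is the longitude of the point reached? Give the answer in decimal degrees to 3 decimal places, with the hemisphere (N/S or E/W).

δ = d/R = 25.4/6375 = 0.003984 rad
φ₂ = arcsin(sin φ₁ cos δ + cos φ₁ sin δ cos θ)
   = arcsin(0.38349·0.99999 + 0.92354·0.00398·0.46484) = 22.65607°
λ₂ = λ₁ + atan2(sin θ sin δ cos φ₁, cos δ − sin φ₁ sin φ₂) = 72.86318°

72.863°E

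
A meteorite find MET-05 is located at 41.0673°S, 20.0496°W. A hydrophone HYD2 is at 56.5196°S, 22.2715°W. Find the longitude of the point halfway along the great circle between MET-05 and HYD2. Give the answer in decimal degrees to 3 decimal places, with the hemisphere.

20.988°W

Bx = cos φ₂ cos Δλ = 0.551237,  By = cos φ₂ sin Δλ = -0.021387
φₘ = atan2(sin φ₁ + sin φ₂, √((cos φ₁ + Bx)² + By²)) = -48.79866°
λₘ = λ₁ + atan2(By, cos φ₁ + Bx) = -20.98840°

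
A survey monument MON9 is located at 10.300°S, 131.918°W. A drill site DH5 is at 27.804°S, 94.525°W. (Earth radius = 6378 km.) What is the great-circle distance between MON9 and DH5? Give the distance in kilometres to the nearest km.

4365 km

Δφ = -17.5040°,  Δλ = 37.3930°
a = sin²(Δφ/2) + cos φ₁ cos φ₂ sin²(Δλ/2) = 0.112580
c = 2·arcsin(√a) = 0.684333 rad = 39.2094°
d = R·c = 6378 × 0.684333 = 4364.7 km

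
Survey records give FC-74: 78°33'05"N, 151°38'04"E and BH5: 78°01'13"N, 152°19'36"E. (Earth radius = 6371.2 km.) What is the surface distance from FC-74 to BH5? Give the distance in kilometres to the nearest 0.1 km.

61.1 km

FC-74: φ = +78.55139°, λ = +151.63444°
BH5: φ = +78.02028°, λ = +152.32667°
Δφ = -0.5311°,  Δλ = 0.6922°
a = sin²(Δφ/2) + cos φ₁ cos φ₂ sin²(Δλ/2) = 0.000023
c = 2·arcsin(√a) = 0.009589 rad = 0.5494°
d = R·c = 6371.2 × 0.009589 = 61.1 km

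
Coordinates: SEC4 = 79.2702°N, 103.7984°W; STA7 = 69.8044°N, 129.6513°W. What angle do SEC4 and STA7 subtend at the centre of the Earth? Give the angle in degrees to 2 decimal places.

11.49°

Δφ = -9.4658°,  Δλ = -25.8529°
a = sin²(Δφ/2) + cos φ₁ cos φ₂ sin²(Δλ/2) = 0.010024
c = 2·arcsin(√a) = 0.200580 rad = 11.4924°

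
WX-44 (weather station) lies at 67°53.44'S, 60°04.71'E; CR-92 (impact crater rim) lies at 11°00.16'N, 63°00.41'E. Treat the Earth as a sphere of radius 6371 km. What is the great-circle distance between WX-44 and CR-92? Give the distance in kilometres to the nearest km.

WX-44: φ = -67.89067°, λ = +60.07850°
CR-92: φ = +11.00267°, λ = +63.00683°
Δφ = 78.8933°,  Δλ = 2.9283°
a = sin²(Δφ/2) + cos φ₁ cos φ₂ sin²(Δλ/2) = 0.403923
c = 2·arcsin(√a) = 1.377440 rad = 78.9215°
d = R·c = 6371 × 1.377440 = 8775.7 km

8776 km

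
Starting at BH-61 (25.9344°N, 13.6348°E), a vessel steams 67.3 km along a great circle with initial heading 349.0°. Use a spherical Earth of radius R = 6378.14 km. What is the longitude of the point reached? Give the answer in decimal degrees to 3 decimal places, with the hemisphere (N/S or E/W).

δ = d/R = 67.3/6378.14 = 0.010552 rad
φ₂ = arcsin(sin φ₁ cos δ + cos φ₁ sin δ cos θ)
   = arcsin(0.43734·0.99994 + 0.89930·0.01055·0.98163) = 26.52780°
λ₂ = λ₁ + atan2(sin θ sin δ cos φ₁, cos δ − sin φ₁ sin φ₂) = 13.50587°

13.506°E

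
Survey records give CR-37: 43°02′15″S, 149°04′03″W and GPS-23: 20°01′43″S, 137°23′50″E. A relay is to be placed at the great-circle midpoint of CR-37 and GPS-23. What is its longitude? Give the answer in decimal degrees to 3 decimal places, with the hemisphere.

CR-37: φ = -43.03750°, λ = -149.06750°
GPS-23: φ = -20.02861°, λ = +137.39722°
Bx = cos φ₂ cos Δλ = 0.266284,  By = cos φ₂ sin Δλ = -0.900996
φₘ = atan2(sin φ₁ + sin φ₂, √((cos φ₁ + Bx)² + By²)) = -37.33116°
λₘ = λ₁ + atan2(By, cos φ₁ + Bx) = 168.83361°

168.834°E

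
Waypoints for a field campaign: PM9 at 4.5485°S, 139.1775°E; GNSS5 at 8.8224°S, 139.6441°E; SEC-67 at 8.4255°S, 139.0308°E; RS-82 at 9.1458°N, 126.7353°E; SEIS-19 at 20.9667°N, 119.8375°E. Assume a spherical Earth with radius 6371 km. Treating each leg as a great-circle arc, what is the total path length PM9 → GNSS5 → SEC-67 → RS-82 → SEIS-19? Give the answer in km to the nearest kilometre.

4448 km

PM9→GNSS5: c = 0.075031 rad, d = 478.02 km
GNSS5→SEC-67: c = 0.012649 rad, d = 80.58 km
SEC-67→RS-82: c = 0.373817 rad, d = 2381.59 km
RS-82→SEIS-19: c = 0.236688 rad, d = 1507.94 km
Total = 478.02 + 80.58 + 2381.59 + 1507.94 = 4448.13 km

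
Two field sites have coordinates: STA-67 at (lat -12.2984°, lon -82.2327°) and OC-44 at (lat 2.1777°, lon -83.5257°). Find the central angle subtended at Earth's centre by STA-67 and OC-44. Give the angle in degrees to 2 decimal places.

14.53°

Δφ = 14.4761°,  Δλ = -1.2930°
a = sin²(Δφ/2) + cos φ₁ cos φ₂ sin²(Δλ/2) = 0.015998
c = 2·arcsin(√a) = 0.253648 rad = 14.5330°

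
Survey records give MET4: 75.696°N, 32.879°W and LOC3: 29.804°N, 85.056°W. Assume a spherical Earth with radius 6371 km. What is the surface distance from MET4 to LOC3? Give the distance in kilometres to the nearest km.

Δφ = -45.8920°,  Δλ = -52.1770°
a = sin²(Δφ/2) + cos φ₁ cos φ₂ sin²(Δλ/2) = 0.193453
c = 2·arcsin(√a) = 0.910826 rad = 52.1865°
d = R·c = 6371 × 0.910826 = 5802.9 km

5803 km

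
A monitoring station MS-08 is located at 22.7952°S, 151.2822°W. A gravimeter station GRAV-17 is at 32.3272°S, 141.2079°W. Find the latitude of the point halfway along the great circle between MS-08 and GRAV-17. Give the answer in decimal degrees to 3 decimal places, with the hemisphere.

Bx = cos φ₂ cos Δλ = 0.831980,  By = cos φ₂ sin Δλ = 0.147813
φₘ = atan2(sin φ₁ + sin φ₂, √((cos φ₁ + Bx)² + By²)) = -27.65207°
λₘ = λ₁ + atan2(By, cos φ₁ + Bx) = -146.46481°

27.652°S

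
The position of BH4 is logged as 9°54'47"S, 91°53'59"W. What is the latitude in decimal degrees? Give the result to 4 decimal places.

9° + 54′/60 + 47″/3600 = 9 + 0.90000 + 0.01306 = 9.9131°

9.9131°S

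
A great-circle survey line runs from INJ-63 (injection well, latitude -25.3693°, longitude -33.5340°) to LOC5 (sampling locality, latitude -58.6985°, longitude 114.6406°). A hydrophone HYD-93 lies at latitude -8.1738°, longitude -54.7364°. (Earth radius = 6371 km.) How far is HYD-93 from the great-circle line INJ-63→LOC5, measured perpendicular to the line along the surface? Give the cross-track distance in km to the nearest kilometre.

δ₁₃ = central angle INJ-63→HYD-93 = 0.462904 rad  (haversine)
θ₁₃ = bearing INJ-63→HYD-93 = 306.709°,  θ₁₂ = bearing INJ-63→LOC5 = 164.091°
dₓₜ = R·arcsin(sin δ₁₃ · sin(θ₁₃ − θ₁₂)) = 6371·arcsin(0.44655·sin(142.619°)) = 1749.120 km
|dₓₜ| = 1749.120 km

1749 km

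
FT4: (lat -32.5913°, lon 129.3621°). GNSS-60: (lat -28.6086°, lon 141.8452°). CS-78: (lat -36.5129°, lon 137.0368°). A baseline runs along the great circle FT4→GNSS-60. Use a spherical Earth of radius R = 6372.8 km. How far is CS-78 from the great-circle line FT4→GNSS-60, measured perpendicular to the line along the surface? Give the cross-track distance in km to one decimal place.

δ₁₃ = central angle FT4→CS-78 = 0.129762 rad  (haversine)
θ₁₃ = bearing FT4→CS-78 = 123.952°,  θ₁₂ = bearing FT4→GNSS-60 = 72.928°
dₓₜ = R·arcsin(sin δ₁₃ · sin(θ₁₃ − θ₁₂)) = 6372.8·arcsin(0.12940·sin(51.024°)) = 642.162 km
|dₓₜ| = 642.162 km

642.2 km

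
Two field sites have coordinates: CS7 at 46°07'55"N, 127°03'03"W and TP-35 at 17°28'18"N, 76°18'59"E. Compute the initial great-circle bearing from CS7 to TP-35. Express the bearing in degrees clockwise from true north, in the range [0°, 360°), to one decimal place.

CS7: φ = +46.13194°, λ = -127.05083°
TP-35: φ = +17.47167°, λ = +76.31639°
Δλ = -156.6328°
y = sin Δλ · cos φ₂ = -0.378325
x = cos φ₁ sin φ₂ − sin φ₁ cos φ₂ cos Δλ = 0.839338
θ = atan2(y, x) = -24.2631° → 335.7369° (mod 360°)

335.7°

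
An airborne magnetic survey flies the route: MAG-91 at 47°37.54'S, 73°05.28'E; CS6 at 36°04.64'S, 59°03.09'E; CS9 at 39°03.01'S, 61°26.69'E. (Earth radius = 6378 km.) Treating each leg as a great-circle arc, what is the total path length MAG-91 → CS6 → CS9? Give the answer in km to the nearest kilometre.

2121 km

MAG-91: φ = -47.62567°, λ = +73.08800°
CS6: φ = -36.07733°, λ = +59.05150°
CS9: φ = -39.05017°, λ = +61.44483°
MAG-91→CS6: c = 0.271045 rad, d = 1728.73 km
CS6→CS9: c = 0.061545 rad, d = 392.53 km
Total = 1728.73 + 392.53 = 2121.26 km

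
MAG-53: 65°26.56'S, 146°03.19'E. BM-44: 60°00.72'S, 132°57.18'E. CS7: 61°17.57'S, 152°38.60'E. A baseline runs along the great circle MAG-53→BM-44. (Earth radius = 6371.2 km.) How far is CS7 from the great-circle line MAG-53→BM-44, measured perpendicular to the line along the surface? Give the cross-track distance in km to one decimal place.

MAG-53: φ = -65.44267°, λ = +146.05317°
BM-44: φ = -60.01200°, λ = +132.95300°
CS7: φ = -61.29283°, λ = +152.64333°
δ₁₃ = central angle MAG-53→CS7 = 0.088808 rad  (haversine)
θ₁₃ = bearing MAG-53→CS7 = 38.430°,  θ₁₂ = bearing MAG-53→BM-44 = 306.166°
dₓₜ = R·arcsin(sin δ₁₃ · sin(θ₁₃ − θ₁₂)) = 6371.2·arcsin(0.08869·sin(-267.737°)) = 565.370 km
|dₓₜ| = 565.370 km

565.4 km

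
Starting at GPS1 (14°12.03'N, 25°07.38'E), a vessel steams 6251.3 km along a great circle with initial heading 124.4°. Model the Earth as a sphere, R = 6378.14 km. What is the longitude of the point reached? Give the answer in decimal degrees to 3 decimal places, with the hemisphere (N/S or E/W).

GPS1: φ = +14.20050°, λ = +25.12300°
δ = d/R = 6251.3/6378.14 = 0.980113 rad
φ₂ = arcsin(sin φ₁ cos δ + cos φ₁ sin δ cos θ)
   = arcsin(0.24532·0.55693 + 0.96944·0.83056·-0.56497) = -18.55878°
λ₂ = λ₁ + atan2(sin θ sin δ cos φ₁, cos δ − sin φ₁ sin φ₂) = 71.41736°

71.417°E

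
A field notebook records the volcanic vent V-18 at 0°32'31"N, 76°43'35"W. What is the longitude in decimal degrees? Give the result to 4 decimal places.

76.7264°W

76° + 43′/60 + 35″/3600 = 76 + 0.71667 + 0.00972 = 76.7264°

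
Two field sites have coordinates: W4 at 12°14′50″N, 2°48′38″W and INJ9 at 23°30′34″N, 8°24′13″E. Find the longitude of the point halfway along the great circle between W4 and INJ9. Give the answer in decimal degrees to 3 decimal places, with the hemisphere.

2.618°E

W4: φ = +12.24722°, λ = -2.81056°
INJ9: φ = +23.50944°, λ = +8.40361°
Bx = cos φ₂ cos Δλ = 0.899486,  By = cos φ₂ sin Δλ = 0.178334
φₘ = atan2(sin φ₁ + sin φ₂, √((cos φ₁ + Bx)² + By²)) = 17.95870°
λₘ = λ₁ + atan2(By, cos φ₁ + Bx) = 2.61762°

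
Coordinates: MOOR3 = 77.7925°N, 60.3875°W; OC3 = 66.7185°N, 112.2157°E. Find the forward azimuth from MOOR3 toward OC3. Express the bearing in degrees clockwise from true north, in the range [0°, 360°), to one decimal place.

5.0°

Δλ = 172.6032°
y = sin Δλ · cos φ₂ = 0.050884
x = cos φ₁ sin φ₂ − sin φ₁ cos φ₂ cos Δλ = 0.577332
θ = atan2(y, x) = 5.0369° → 5.0369° (mod 360°)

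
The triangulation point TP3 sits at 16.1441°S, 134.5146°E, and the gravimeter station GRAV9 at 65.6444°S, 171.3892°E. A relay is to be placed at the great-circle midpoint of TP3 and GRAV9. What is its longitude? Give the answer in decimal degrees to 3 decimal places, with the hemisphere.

145.370°E

Bx = cos φ₂ cos Δλ = 0.329899,  By = cos φ₂ sin Δλ = 0.247466
φₘ = atan2(sin φ₁ + sin φ₂, √((cos φ₁ + Bx)² + By²)) = -42.14289°
λₘ = λ₁ + atan2(By, cos φ₁ + Bx) = 145.37016°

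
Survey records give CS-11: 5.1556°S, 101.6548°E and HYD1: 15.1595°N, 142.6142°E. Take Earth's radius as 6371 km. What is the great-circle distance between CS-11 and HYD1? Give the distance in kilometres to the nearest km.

5046 km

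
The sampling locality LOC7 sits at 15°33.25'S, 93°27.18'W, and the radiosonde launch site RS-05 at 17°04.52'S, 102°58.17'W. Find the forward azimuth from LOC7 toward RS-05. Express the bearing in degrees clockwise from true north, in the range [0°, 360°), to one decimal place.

259.2°

LOC7: φ = -15.55417°, λ = -93.45300°
RS-05: φ = -17.07533°, λ = -102.96950°
Δλ = -9.5165°
y = sin Δλ · cos φ₂ = -0.158044
x = cos φ₁ sin φ₂ − sin φ₁ cos φ₂ cos Δλ = -0.030074
θ = atan2(y, x) = -100.7739° → 259.2261° (mod 360°)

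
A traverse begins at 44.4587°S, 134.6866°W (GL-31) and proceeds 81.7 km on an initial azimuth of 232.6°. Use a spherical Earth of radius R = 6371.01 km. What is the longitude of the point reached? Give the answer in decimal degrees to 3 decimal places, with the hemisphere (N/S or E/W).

δ = d/R = 81.7/6371.01 = 0.012824 rad
φ₂ = arcsin(sin φ₁ cos δ + cos φ₁ sin δ cos θ)
   = arcsin(-0.70039·0.99992 + 0.71376·0.01282·-0.60738) = -44.90202°
λ₂ = λ₁ + atan2(sin θ sin δ cos φ₁, cos δ − sin φ₁ sin φ₂) = -135.51066°

135.511°W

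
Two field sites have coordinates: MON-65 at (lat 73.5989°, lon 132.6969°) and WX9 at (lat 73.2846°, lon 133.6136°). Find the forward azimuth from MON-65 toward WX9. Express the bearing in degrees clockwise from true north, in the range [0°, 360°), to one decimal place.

Δλ = 0.9167°
y = sin Δλ · cos φ₂ = 0.004602
x = cos φ₁ sin φ₂ − sin φ₁ cos φ₂ cos Δλ = -0.005450
θ = atan2(y, x) = 139.8262° → 139.8262° (mod 360°)

139.8°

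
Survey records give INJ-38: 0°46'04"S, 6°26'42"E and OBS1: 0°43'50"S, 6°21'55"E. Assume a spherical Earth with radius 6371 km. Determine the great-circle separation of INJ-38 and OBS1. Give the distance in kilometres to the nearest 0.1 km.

INJ-38: φ = -0.76778°, λ = +6.44500°
OBS1: φ = -0.73056°, λ = +6.36528°
Δφ = 0.0372°,  Δλ = -0.0797°
a = sin²(Δφ/2) + cos φ₁ cos φ₂ sin²(Δλ/2) = 0.000001
c = 2·arcsin(√a) = 0.001535 rad = 0.0880°
d = R·c = 6371 × 0.001535 = 9.8 km

9.8 km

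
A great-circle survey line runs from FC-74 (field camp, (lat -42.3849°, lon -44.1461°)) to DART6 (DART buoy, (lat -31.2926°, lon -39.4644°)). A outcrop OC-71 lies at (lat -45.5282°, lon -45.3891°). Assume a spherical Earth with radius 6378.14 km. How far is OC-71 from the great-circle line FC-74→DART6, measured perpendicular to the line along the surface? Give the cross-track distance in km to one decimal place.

29.5 km

δ₁₃ = central angle FC-74→OC-71 = 0.057038 rad  (haversine)
θ₁₃ = bearing FC-74→OC-71 = 195.461°,  θ₁₂ = bearing FC-74→DART6 = 20.112°
dₓₜ = R·arcsin(sin δ₁₃ · sin(θ₁₃ − θ₁₂)) = 6378.14·arcsin(0.05701·sin(175.349°)) = 29.484 km
|dₓₜ| = 29.484 km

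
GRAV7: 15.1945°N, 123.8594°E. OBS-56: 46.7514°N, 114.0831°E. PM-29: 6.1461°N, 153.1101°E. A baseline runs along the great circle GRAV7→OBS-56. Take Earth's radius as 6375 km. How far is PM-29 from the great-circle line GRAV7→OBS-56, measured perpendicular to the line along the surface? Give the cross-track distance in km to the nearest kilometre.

2958 km

δ₁₃ = central angle GRAV7→PM-29 = 0.525226 rad  (haversine)
θ₁₃ = bearing GRAV7→PM-29 = 104.323°,  θ₁₂ = bearing GRAV7→OBS-56 = 347.527°
dₓₜ = R·arcsin(sin δ₁₃ · sin(θ₁₃ − θ₁₂)) = 6375·arcsin(0.50141·sin(-243.204°)) = 2958.265 km
|dₓₜ| = 2958.265 km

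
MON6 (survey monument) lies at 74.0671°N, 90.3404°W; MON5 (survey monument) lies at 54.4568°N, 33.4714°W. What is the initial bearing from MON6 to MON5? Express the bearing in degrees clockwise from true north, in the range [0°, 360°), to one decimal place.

Δλ = 56.8690°
y = sin Δλ · cos φ₂ = 0.486808
x = cos φ₁ sin φ₂ − sin φ₁ cos φ₂ cos Δλ = -0.082152
θ = atan2(y, x) = 99.5788° → 99.5788° (mod 360°)

99.6°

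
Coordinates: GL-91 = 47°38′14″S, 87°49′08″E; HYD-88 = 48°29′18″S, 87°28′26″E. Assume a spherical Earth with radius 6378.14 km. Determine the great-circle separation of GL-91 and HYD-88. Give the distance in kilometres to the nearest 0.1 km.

GL-91: φ = -47.63722°, λ = +87.81889°
HYD-88: φ = -48.48833°, λ = +87.47389°
Δφ = -0.8511°,  Δλ = -0.3450°
a = sin²(Δφ/2) + cos φ₁ cos φ₂ sin²(Δλ/2) = 0.000059
c = 2·arcsin(√a) = 0.015390 rad = 0.8818°
d = R·c = 6378.14 × 0.015390 = 98.2 km

98.2 km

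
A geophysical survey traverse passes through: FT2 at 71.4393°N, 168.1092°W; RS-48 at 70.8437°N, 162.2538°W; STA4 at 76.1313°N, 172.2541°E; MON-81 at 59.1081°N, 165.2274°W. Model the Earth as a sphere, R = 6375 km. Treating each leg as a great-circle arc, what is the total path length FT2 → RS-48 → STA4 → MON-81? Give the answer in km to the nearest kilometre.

3294 km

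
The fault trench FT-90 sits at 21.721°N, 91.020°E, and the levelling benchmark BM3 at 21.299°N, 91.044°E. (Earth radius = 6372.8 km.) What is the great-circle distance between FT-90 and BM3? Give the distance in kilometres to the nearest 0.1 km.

Δφ = -0.4220°,  Δλ = 0.0240°
a = sin²(Δφ/2) + cos φ₁ cos φ₂ sin²(Δλ/2) = 0.000014
c = 2·arcsin(√a) = 0.007376 rad = 0.4226°
d = R·c = 6372.8 × 0.007376 = 47.0 km

47.0 km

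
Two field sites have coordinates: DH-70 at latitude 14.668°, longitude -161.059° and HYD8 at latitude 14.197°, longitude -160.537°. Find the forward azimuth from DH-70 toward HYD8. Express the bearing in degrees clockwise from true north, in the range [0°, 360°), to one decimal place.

Δλ = 0.5220°
y = sin Δλ · cos φ₂ = 0.008832
x = cos φ₁ sin φ₂ − sin φ₁ cos φ₂ cos Δλ = -0.008210
θ = atan2(y, x) = 132.9097° → 132.9097° (mod 360°)

132.9°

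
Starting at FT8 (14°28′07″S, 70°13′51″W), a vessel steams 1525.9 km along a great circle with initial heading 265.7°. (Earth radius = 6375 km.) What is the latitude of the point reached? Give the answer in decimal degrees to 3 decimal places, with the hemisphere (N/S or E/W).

FT8: φ = -14.46861°, λ = -70.23083°
δ = d/R = 1525.9/6375 = 0.239357 rad
φ₂ = arcsin(sin φ₁ cos δ + cos φ₁ sin δ cos θ)
   = arcsin(-0.24985·0.97149 + 0.96828·0.23708·-0.07498) = -15.06642°
λ₂ = λ₁ + atan2(sin θ sin δ cos φ₁, cos δ − sin φ₁ sin φ₂) = -84.40241°

15.066°S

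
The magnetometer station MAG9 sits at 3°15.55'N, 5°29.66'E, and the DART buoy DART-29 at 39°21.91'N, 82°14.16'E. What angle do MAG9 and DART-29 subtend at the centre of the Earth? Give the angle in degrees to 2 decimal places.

MAG9: φ = +3.25917°, λ = +5.49433°
DART-29: φ = +39.36517°, λ = +82.23600°
Δφ = 36.1060°,  Δλ = 76.7417°
a = sin²(Δφ/2) + cos φ₁ cos φ₂ sin²(Δλ/2) = 0.393459
c = 2·arcsin(√a) = 1.356069 rad = 77.6970°

77.70°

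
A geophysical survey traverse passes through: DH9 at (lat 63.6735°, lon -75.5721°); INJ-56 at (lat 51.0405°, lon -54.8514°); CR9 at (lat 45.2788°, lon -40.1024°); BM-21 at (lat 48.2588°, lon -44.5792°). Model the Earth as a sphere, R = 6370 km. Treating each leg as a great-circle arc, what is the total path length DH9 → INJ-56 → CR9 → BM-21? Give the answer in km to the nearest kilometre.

3598 km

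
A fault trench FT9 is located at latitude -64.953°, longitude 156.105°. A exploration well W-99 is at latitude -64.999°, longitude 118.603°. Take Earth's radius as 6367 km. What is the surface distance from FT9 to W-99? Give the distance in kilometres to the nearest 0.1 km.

1736.9 km

Δφ = -0.0460°,  Δλ = -37.5020°
a = sin²(Δφ/2) + cos φ₁ cos φ₂ sin²(Δλ/2) = 0.018489
c = 2·arcsin(√a) = 0.272797 rad = 15.6301°
d = R·c = 6367 × 0.272797 = 1736.9 km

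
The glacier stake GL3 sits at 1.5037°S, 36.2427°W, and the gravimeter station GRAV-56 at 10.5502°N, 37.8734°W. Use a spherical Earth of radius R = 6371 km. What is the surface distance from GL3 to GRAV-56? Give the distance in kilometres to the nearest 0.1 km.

Δφ = 12.0539°,  Δλ = -1.6307°
a = sin²(Δφ/2) + cos φ₁ cos φ₂ sin²(Δλ/2) = 0.011223
c = 2·arcsin(√a) = 0.212278 rad = 12.1626°
d = R·c = 6371 × 0.212278 = 1352.4 km

1352.4 km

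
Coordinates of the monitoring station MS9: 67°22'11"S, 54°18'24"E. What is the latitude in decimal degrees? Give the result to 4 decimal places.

67.3697°S

67° + 22′/60 + 11″/3600 = 67 + 0.36667 + 0.00306 = 67.3697°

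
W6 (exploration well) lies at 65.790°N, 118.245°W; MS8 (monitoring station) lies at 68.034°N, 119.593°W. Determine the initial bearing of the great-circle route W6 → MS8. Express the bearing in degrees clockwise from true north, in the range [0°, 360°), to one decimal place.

347.4°

Δλ = -1.3480°
y = sin Δλ · cos φ₂ = -0.008800
x = cos φ₁ sin φ₂ − sin φ₁ cos φ₂ cos Δλ = 0.039250
θ = atan2(y, x) = -12.6366° → 347.3634° (mod 360°)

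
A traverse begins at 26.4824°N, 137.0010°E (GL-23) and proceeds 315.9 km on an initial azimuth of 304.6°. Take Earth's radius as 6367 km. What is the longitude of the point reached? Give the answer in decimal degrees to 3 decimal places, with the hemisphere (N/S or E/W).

134.349°E

δ = d/R = 315.9/6367 = 0.049615 rad
φ₂ = arcsin(sin φ₁ cos δ + cos φ₁ sin δ cos θ)
   = arcsin(0.44592·0.99877 + 0.89507·0.04959·0.56784) = 28.07203°
λ₂ = λ₁ + atan2(sin θ sin δ cos φ₁, cos δ − sin φ₁ sin φ₂) = 134.34919°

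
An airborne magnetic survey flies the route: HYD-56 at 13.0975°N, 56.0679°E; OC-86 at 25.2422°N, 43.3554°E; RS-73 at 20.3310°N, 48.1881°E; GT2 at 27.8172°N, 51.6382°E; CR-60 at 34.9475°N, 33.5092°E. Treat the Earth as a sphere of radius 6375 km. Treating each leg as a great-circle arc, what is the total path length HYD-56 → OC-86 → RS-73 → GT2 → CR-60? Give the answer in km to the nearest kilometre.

HYD-56→OC-86: c = 0.297667 rad, d = 1897.62 km
OC-86→RS-73: c = 0.115708 rad, d = 737.64 km
RS-73→GT2: c = 0.141730 rad, d = 903.53 km
GT2→CR-60: c = 0.296796 rad, d = 1892.07 km
Total = 1897.62 + 737.64 + 903.53 + 1892.07 = 5430.86 km

5431 km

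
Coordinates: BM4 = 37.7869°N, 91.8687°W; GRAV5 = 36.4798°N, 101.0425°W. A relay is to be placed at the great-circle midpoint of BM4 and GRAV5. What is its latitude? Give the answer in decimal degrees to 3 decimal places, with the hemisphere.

37.222°N

Bx = cos φ₂ cos Δλ = 0.793782,  By = cos φ₂ sin Δλ = -0.128192
φₘ = atan2(sin φ₁ + sin φ₂, √((cos φ₁ + Bx)² + By²)) = 37.22184°
λₘ = λ₁ + atan2(By, cos φ₁ + Bx) = -96.49530°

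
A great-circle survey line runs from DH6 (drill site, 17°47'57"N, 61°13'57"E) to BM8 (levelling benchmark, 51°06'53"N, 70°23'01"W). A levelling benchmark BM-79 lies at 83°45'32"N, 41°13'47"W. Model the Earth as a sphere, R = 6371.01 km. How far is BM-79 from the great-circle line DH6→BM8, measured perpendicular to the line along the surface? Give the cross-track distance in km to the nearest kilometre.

DH6: φ = +17.79917°, λ = +61.23250°
BM8: φ = +51.11472°, λ = -70.38361°
BM-79: φ = +83.75889°, λ = -41.22972°
δ₁₃ = central angle DH6→BM-79 = 1.285405 rad  (haversine)
θ₁₃ = bearing DH6→BM-79 = 353.649°,  θ₁₂ = bearing DH6→BM8 = 331.616°
dₓₜ = R·arcsin(sin δ₁₃ · sin(θ₁₃ − θ₁₂)) = 6371.01·arcsin(0.95955·sin(22.032°)) = 2345.922 km
|dₓₜ| = 2345.922 km

2346 km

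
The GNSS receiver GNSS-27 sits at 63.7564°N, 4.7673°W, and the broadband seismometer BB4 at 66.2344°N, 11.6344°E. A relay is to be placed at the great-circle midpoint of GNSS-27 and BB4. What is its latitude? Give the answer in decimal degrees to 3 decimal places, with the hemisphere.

65.220°N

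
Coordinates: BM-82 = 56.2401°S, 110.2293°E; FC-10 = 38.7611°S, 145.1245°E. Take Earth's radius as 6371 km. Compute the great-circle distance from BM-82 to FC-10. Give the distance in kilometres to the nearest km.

3208 km

Δφ = 17.4790°,  Δλ = 34.8952°
a = sin²(Δφ/2) + cos φ₁ cos φ₂ sin²(Δλ/2) = 0.062042
c = 2·arcsin(√a) = 0.503467 rad = 28.8465°
d = R·c = 6371 × 0.503467 = 3207.6 km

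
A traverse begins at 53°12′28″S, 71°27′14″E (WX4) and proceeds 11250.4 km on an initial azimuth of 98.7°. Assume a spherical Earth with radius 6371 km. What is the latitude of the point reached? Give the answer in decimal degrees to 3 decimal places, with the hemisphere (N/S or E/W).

WX4: φ = -53.20778°, λ = +71.45389°
δ = d/R = 11250.4/6371 = 1.765877 rad
φ₂ = arcsin(sin φ₁ cos δ + cos φ₁ sin δ cos θ)
   = arcsin(-0.80081·-0.19385 + 0.59891·0.98103·-0.15126) = 3.80493°
λ₂ = λ₁ + atan2(sin θ sin δ cos φ₁, cos δ − sin φ₁ sin φ₂) = 175.07203°

3.805°N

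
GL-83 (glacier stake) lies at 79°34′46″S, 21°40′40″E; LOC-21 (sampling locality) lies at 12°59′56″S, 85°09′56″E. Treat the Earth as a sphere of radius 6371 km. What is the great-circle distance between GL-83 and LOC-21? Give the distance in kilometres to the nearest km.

GL-83: φ = -79.57944°, λ = +21.67778°
LOC-21: φ = -12.99889°, λ = +85.16556°
Δφ = 66.5806°,  Δλ = 63.4878°
a = sin²(Δφ/2) + cos φ₁ cos φ₂ sin²(Δλ/2) = 0.350054
c = 2·arcsin(√a) = 1.266216 rad = 72.5489°
d = R·c = 6371 × 1.266216 = 8067.1 km

8067 km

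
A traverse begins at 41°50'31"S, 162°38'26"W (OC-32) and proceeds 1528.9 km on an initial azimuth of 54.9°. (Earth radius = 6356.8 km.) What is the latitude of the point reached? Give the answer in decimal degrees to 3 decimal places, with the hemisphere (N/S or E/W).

OC-32: φ = -41.84194°, λ = -162.64056°
δ = d/R = 1528.9/6356.8 = 0.240514 rad
φ₂ = arcsin(sin φ₁ cos δ + cos φ₁ sin δ cos θ)
   = arcsin(-0.66708·0.97122 + 0.74499·0.23820·0.57501) = -33.08192°
λ₂ = λ₁ + atan2(sin θ sin δ cos φ₁, cos δ − sin φ₁ sin φ₂) = -149.19097°

33.082°S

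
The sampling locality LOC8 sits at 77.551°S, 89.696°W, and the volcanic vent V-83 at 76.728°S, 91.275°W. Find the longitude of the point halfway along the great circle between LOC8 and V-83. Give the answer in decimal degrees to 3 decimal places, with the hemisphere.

Bx = cos φ₂ cos Δλ = 0.229487,  By = cos φ₂ sin Δλ = -0.006326
φₘ = atan2(sin φ₁ + sin φ₂, √((cos φ₁ + Bx)² + By²)) = -77.14068°
λₘ = λ₁ + atan2(By, cos φ₁ + Bx) = -90.51034°

90.510°W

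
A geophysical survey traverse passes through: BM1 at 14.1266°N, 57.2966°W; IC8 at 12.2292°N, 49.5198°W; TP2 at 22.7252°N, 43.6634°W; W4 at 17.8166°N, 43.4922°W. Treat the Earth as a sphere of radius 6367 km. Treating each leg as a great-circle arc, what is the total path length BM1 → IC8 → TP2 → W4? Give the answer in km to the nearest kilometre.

BM1→IC8: c = 0.136231 rad, d = 867.38 km
IC8→TP2: c = 0.207433 rad, d = 1320.73 km
TP2→W4: c = 0.085717 rad, d = 545.76 km
Total = 867.38 + 1320.73 + 545.76 = 2733.87 km

2734 km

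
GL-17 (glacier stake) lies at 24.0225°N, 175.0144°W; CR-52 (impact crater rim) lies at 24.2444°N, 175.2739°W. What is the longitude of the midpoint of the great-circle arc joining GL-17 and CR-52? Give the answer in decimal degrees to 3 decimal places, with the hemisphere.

175.144°W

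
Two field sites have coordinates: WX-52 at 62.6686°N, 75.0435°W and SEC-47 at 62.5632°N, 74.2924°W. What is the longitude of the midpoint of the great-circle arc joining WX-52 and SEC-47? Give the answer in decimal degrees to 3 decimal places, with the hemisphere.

74.667°W

Bx = cos φ₂ cos Δλ = 0.460730,  By = cos φ₂ sin Δλ = 0.006040
φₘ = atan2(sin φ₁ + sin φ₂, √((cos φ₁ + Bx)² + By²)) = 62.61640°
λₘ = λ₁ + atan2(By, cos φ₁ + Bx) = -74.66728°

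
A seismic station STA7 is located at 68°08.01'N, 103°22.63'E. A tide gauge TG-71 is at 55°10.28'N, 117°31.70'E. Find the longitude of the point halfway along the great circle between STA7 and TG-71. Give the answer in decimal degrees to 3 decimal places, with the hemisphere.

STA7: φ = +68.13350°, λ = +103.37717°
TG-71: φ = +55.17133°, λ = +117.52833°
Bx = cos φ₂ cos Δλ = 0.553793,  By = cos φ₂ sin Δλ = 0.139629
φₘ = atan2(sin φ₁ + sin φ₂, √((cos φ₁ + Bx)² + By²)) = 61.82692°
λₘ = λ₁ + atan2(By, cos φ₁ + Bx) = 111.94987°

111.950°E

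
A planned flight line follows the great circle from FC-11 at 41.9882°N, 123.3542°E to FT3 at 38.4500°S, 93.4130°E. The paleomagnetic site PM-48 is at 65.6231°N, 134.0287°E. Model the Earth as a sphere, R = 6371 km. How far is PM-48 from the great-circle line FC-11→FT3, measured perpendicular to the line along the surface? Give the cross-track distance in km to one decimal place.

δ₁₃ = central angle FC-11→PM-48 = 0.425554 rad  (haversine)
θ₁₃ = bearing FC-11→PM-48 = 10.672°,  θ₁₂ = bearing FC-11→FT3 = 203.105°
dₓₜ = R·arcsin(sin δ₁₃ · sin(θ₁₃ − θ₁₂)) = 6371·arcsin(0.41283·sin(-192.433°)) = 566.995 km
|dₓₜ| = 566.995 km

567.0 km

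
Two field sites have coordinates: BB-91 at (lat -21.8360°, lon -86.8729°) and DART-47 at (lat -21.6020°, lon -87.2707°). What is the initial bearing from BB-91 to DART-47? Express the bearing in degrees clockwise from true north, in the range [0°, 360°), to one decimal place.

302.3°

Δλ = -0.3978°
y = sin Δλ · cos φ₂ = -0.006455
x = cos φ₁ sin φ₂ − sin φ₁ cos φ₂ cos Δλ = 0.004076
θ = atan2(y, x) = -57.7323° → 302.2677° (mod 360°)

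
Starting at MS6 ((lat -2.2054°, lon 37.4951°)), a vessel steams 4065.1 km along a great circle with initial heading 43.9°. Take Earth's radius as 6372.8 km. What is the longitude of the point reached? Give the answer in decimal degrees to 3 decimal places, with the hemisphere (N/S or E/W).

δ = d/R = 4065.1/6372.8 = 0.637883 rad
φ₂ = arcsin(sin φ₁ cos δ + cos φ₁ sin δ cos θ)
   = arcsin(-0.03848·0.80336 + 0.99926·0.59550·0.72055) = 23.44400°
λ₂ = λ₁ + atan2(sin θ sin δ cos φ₁, cos δ − sin φ₁ sin φ₂) = 64.24339°

64.243°E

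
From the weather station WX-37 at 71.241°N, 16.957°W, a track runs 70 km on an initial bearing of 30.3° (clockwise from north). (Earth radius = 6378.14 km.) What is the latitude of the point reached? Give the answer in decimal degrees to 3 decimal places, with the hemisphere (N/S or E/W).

71.781°N

δ = d/R = 70/6378.14 = 0.010975 rad
φ₂ = arcsin(sin φ₁ cos δ + cos φ₁ sin δ cos θ)
   = arcsin(0.94688·0.99994 + 0.32159·0.01097·0.86340) = 71.78126°
λ₂ = λ₁ + atan2(sin θ sin δ cos φ₁, cos δ − sin φ₁ sin φ₂) = -15.94222°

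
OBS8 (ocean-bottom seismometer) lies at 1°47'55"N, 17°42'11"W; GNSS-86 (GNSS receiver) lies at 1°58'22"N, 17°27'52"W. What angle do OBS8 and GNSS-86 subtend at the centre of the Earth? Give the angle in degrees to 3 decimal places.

0.295°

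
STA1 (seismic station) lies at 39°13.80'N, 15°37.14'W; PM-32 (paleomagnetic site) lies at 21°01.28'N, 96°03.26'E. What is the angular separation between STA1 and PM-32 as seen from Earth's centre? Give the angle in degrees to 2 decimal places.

STA1: φ = +39.23000°, λ = -15.61900°
PM-32: φ = +21.02133°, λ = +96.05433°
Δφ = -18.2087°,  Δλ = 111.6733°
a = sin²(Δφ/2) + cos φ₁ cos φ₂ sin²(Δλ/2) = 0.520086
c = 2·arcsin(√a) = 1.610979 rad = 92.3023°

92.30°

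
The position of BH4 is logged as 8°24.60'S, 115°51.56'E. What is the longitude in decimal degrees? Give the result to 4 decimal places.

115° + 51.56′/60 = 115 + 0.85933 = 115.8593°

115.8593°E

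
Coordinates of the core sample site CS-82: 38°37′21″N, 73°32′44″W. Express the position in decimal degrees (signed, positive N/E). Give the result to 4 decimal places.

+38.6225°, -73.5456°

lat: 38.6225° N → +38.6225°
lon: 73.5456° W → -73.5456°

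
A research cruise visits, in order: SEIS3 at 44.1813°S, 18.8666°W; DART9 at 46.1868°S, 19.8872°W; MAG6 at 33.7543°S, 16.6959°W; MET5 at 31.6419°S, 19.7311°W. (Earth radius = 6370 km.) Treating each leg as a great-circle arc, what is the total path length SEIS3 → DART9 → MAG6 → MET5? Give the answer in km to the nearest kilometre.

SEIS3→DART9: c = 0.037185 rad, d = 236.87 km
DART9→MAG6: c = 0.221096 rad, d = 1408.38 km
MAG6→MET5: c = 0.057844 rad, d = 368.47 km
Total = 236.87 + 1408.38 + 368.47 = 2013.72 km

2014 km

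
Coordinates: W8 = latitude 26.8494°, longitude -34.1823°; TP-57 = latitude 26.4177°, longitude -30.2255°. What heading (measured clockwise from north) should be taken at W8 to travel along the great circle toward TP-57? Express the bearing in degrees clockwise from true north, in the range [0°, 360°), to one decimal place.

Δλ = 3.9568°
y = sin Δλ · cos φ₂ = 0.061798
x = cos φ₁ sin φ₂ − sin φ₁ cos φ₂ cos Δλ = -0.006570
θ = atan2(y, x) = 96.0688° → 96.0688° (mod 360°)

96.1°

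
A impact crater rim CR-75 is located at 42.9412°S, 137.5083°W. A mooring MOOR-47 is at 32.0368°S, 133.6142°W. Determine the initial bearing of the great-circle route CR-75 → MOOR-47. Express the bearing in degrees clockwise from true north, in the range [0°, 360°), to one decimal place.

17.0°

Δλ = 3.8941°
y = sin Δλ · cos φ₂ = 0.057570
x = cos φ₁ sin φ₂ − sin φ₁ cos φ₂ cos Δλ = 0.187838
θ = atan2(y, x) = 17.0397° → 17.0397° (mod 360°)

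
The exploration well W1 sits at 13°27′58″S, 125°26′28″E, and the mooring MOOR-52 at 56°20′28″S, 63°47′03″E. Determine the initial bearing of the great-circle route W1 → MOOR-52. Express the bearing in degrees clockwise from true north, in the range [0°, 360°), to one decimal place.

213.1°

W1: φ = -13.46611°, λ = +125.44111°
MOOR-52: φ = -56.34111°, λ = +63.78417°
Δλ = -61.6569°
y = sin Δλ · cos φ₂ = -0.487805
x = cos φ₁ sin φ₂ − sin φ₁ cos φ₂ cos Δλ = -0.748194
θ = atan2(y, x) = -146.8966° → 213.1034° (mod 360°)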